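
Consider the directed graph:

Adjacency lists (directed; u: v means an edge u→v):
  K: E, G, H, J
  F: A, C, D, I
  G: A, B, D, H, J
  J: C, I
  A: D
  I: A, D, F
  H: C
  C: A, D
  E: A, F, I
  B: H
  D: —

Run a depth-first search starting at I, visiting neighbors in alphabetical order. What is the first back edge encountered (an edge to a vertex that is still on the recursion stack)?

DFS from I (visiting neighbors in alphabetical order); mark gray on enter, black on exit:
I gray
  A gray
    D gray
    D black
  A black
  I→D: D black — skip
  F gray
    F→A: A black — skip
    C gray
      C→A: A black — skip
      C→D: D black — skip
    C black
    F→D: D black — skip
    F→I: I is gray → back edge
First back edge: F → I.

F->I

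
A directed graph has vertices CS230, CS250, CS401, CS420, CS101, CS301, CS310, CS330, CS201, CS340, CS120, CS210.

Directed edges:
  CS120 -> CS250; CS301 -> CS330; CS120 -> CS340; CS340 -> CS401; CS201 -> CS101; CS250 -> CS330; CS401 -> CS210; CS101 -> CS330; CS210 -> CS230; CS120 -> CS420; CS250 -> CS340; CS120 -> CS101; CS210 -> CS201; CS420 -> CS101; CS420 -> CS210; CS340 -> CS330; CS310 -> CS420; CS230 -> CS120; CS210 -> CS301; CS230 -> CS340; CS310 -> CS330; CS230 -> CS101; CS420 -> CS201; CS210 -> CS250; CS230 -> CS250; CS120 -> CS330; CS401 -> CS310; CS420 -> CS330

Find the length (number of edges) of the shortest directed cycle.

For each vertex v, BFS finds the shortest path from v back to v.
The shortest such closed walk is CS401 → CS210 → CS250 → CS340 → CS401, length 4.

4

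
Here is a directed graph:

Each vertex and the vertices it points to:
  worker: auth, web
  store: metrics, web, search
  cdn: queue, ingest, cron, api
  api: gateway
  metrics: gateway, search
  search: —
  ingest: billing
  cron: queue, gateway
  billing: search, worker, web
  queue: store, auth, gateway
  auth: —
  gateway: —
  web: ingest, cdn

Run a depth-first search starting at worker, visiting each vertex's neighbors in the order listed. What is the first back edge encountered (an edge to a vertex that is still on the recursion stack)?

billing->worker

DFS from worker (visiting each vertex's neighbors in the order listed); mark gray on enter, black on exit:
worker gray
  auth gray
  auth black
  web gray
    ingest gray
      billing gray
        search gray
        search black
        billing→worker: worker is gray → back edge
First back edge: billing → worker.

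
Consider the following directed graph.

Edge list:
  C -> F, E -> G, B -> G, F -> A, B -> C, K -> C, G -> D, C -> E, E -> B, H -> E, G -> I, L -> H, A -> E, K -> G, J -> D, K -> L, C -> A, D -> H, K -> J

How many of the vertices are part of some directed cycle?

A vertex is on a directed cycle iff it belongs to a strongly connected component of size ≥ 2 (or has a self-loop).
The vertices on cycles are {A, B, C, D, E, F, G, H} — 8 in total.

8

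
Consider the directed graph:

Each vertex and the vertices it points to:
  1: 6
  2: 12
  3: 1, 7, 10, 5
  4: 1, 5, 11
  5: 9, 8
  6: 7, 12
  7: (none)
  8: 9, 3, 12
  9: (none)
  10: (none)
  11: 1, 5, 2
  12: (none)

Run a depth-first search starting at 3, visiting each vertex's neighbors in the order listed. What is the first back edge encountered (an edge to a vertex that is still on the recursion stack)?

DFS from 3 (visiting each vertex's neighbors in the order listed); mark gray on enter, black on exit:
3 gray
  1 gray
    6 gray
      7 gray
      7 black
      12 gray
      12 black
    6 black
  1 black
  3→7: 7 black — skip
  10 gray
  10 black
  5 gray
    9 gray
    9 black
    8 gray
      8→9: 9 black — skip
      8→3: 3 is gray → back edge
First back edge: 8 → 3.

8→3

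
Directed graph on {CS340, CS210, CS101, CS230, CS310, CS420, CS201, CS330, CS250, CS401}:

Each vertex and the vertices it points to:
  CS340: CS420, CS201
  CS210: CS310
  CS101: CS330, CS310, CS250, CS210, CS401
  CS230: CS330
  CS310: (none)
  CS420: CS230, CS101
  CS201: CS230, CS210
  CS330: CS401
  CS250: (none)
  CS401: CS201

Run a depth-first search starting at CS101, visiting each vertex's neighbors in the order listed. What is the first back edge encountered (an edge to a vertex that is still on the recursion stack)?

DFS from CS101 (visiting each vertex's neighbors in the order listed); mark gray on enter, black on exit:
CS101 gray
  CS330 gray
    CS401 gray
      CS201 gray
        CS230 gray
          CS230→CS330: CS330 is gray → back edge
First back edge: CS230 → CS330.

CS230→CS330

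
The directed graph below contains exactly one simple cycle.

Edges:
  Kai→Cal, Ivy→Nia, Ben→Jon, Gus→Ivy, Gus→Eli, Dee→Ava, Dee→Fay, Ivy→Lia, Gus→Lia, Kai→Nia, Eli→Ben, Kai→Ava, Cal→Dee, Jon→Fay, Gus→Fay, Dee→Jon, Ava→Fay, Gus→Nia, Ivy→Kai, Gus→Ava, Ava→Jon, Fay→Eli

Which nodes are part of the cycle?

Ben, Eli, Fay, Jon

DFS with gray/black marking from Eli:
Eli gray
  Ben gray
    Jon gray
      Fay gray
        Fay→Eli: Eli is gray → back edge
Back edge closes the cycle Eli → Ben → Jon → Fay → Eli; its vertices are {Ben, Eli, Fay, Jon}.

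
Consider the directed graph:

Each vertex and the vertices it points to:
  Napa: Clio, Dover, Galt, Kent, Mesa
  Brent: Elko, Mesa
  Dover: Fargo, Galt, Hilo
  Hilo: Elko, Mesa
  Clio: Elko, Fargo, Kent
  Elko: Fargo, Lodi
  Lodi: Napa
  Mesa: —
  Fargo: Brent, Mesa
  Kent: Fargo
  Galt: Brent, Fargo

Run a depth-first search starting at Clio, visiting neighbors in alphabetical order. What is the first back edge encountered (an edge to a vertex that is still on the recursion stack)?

DFS from Clio (visiting neighbors in alphabetical order); mark gray on enter, black on exit:
Clio gray
  Elko gray
    Fargo gray
      Brent gray
        Brent→Elko: Elko is gray → back edge
First back edge: Brent → Elko.

Brent->Elko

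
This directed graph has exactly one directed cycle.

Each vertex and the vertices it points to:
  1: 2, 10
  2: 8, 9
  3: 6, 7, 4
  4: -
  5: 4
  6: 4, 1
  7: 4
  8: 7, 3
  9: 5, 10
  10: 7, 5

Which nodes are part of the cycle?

1, 2, 3, 6, 8

DFS with gray/black marking from 1:
1 gray
  2 gray
    8 gray
      7 gray
        4 gray
        4 black
      7 black
      3 gray
        6 gray
          6→4: 4 black — skip
          6→1: 1 is gray → back edge
Back edge closes the cycle 1 → 2 → 8 → 3 → 6 → 1; its vertices are {1, 2, 3, 6, 8}.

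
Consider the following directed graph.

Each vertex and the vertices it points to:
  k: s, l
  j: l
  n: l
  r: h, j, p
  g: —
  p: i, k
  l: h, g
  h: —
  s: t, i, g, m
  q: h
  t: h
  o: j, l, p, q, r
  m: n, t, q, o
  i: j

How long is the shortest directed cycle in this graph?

5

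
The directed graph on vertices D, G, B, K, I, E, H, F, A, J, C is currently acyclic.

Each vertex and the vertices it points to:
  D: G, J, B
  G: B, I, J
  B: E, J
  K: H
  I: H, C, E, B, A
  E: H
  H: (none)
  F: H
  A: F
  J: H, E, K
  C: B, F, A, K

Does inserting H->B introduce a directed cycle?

Adding H→B creates a cycle iff B can already reach H.
Path from B: B → E → H.
So B → … → H → B is a cycle.

Yes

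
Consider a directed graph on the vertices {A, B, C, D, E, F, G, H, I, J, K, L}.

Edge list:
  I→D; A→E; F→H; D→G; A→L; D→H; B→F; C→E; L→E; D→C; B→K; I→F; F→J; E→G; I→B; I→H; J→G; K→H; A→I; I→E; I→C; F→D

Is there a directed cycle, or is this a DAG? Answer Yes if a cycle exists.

No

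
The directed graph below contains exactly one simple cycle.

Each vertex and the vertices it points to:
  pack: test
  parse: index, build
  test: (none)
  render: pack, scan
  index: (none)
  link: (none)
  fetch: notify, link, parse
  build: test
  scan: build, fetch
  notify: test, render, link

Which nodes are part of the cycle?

DFS with gray/black marking from render:
render gray
  pack gray
    test gray
    test black
  pack black
  scan gray
    build gray
      build→test: test black — skip
    build black
    fetch gray
      notify gray
        notify→test: test black — skip
        notify→render: render is gray → back edge
Back edge closes the cycle render → scan → fetch → notify → render; its vertices are {scan, fetch, notify, render}.

scan, fetch, notify, render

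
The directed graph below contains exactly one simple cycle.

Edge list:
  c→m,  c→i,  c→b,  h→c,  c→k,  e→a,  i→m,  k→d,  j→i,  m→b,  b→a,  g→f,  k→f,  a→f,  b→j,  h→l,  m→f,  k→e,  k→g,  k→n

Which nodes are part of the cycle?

b, i, j, m

DFS with gray/black marking from i:
i gray
  m gray
    f gray
    f black
    b gray
      j gray
        j→i: i is gray → back edge
Back edge closes the cycle i → m → b → j → i; its vertices are {b, i, j, m}.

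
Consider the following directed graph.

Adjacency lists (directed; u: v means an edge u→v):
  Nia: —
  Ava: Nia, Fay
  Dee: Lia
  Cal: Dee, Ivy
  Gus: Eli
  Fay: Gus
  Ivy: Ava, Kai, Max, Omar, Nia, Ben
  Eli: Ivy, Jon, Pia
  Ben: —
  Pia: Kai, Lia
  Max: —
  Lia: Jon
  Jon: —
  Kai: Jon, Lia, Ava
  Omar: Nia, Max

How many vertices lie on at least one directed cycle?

7

A vertex is on a directed cycle iff it belongs to a strongly connected component of size ≥ 2 (or has a self-loop).
The vertices on cycles are {Ava, Eli, Fay, Gus, Ivy, Kai, Pia} — 7 in total.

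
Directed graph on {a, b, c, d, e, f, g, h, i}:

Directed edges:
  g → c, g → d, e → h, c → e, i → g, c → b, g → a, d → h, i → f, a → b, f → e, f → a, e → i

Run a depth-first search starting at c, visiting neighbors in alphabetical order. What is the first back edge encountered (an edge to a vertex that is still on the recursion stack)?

f->e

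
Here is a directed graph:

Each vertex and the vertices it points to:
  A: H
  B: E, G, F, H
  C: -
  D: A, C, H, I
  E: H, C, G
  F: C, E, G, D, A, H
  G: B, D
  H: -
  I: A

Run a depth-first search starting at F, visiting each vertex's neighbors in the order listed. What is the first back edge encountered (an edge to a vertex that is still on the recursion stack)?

B->E

DFS from F (visiting each vertex's neighbors in the order listed); mark gray on enter, black on exit:
F gray
  C gray
  C black
  E gray
    H gray
    H black
    E→C: C black — skip
    G gray
      B gray
        B→E: E is gray → back edge
First back edge: B → E.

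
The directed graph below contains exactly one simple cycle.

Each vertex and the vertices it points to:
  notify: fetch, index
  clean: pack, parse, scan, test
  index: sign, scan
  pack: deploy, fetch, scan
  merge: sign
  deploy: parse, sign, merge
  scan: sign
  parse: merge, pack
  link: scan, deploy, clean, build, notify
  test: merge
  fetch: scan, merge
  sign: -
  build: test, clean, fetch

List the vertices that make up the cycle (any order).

DFS with gray/black marking from parse:
parse gray
  merge gray
    sign gray
    sign black
  merge black
  pack gray
    deploy gray
      deploy→parse: parse is gray → back edge
Back edge closes the cycle parse → pack → deploy → parse; its vertices are {pack, parse, deploy}.

pack, parse, deploy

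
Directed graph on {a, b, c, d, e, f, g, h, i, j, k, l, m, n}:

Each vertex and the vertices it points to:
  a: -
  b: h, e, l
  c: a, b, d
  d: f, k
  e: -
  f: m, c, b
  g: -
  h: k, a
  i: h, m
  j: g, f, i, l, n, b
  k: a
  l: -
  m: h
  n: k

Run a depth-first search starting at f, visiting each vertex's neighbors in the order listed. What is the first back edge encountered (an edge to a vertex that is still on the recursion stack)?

d->f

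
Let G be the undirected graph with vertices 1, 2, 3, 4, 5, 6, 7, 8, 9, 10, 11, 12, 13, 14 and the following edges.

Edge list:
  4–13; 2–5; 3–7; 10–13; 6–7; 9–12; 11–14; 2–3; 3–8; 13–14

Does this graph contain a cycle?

DFS, tracking each vertex's parent; an edge to a visited non-parent vertex closes a cycle.
Start from 9:
visit 9 (parent –)
  visit 12 (parent 9)
    12–9: parent, skip
visit 1 (parent –)
visit 2 (parent –)
  visit 5 (parent 2)
    5–2: parent, skip
  visit 3 (parent 2)
    visit 8 (parent 3)
      8–3: parent, skip
    visit 7 (parent 3)
      visit 6 (parent 7)
        6–7: parent, skip
      7–3: parent, skip
    3–2: parent, skip
visit 4 (parent –)
  visit 13 (parent 4)
    visit 10 (parent 13)
      10–13: parent, skip
    visit 14 (parent 13)
      visit 11 (parent 14)
        11–14: parent, skip
      14–13: parent, skip
    13–4: parent, skip
No non-parent visited neighbor found — the graph is a forest.

No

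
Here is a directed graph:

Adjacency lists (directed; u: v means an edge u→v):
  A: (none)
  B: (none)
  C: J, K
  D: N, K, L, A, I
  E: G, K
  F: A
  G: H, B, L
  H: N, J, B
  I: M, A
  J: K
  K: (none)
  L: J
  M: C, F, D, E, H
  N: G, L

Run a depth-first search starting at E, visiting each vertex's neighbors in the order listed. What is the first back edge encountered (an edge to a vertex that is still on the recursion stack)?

DFS from E (visiting each vertex's neighbors in the order listed); mark gray on enter, black on exit:
E gray
  G gray
    H gray
      N gray
        N→G: G is gray → back edge
First back edge: N → G.

N→G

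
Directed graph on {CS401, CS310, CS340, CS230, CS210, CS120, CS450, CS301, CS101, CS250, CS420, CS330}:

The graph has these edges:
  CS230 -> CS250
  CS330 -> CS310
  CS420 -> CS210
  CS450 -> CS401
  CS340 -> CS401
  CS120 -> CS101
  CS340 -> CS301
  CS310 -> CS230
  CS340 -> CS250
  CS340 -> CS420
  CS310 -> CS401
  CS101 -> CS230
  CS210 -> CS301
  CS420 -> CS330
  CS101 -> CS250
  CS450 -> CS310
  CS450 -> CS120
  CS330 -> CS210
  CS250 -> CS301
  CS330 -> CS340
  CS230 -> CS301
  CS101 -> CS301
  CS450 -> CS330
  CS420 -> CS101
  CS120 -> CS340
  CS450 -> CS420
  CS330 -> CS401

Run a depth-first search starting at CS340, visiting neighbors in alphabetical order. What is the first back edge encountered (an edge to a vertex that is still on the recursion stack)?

DFS from CS340 (visiting neighbors in alphabetical order); mark gray on enter, black on exit:
CS340 gray
  CS250 gray
    CS301 gray
    CS301 black
  CS250 black
  CS340→CS301: CS301 black — skip
  CS401 gray
  CS401 black
  CS420 gray
    CS101 gray
      CS230 gray
        CS230→CS250: CS250 black — skip
        CS230→CS301: CS301 black — skip
      CS230 black
      CS101→CS250: CS250 black — skip
      CS101→CS301: CS301 black — skip
    CS101 black
    CS210 gray
      CS210→CS301: CS301 black — skip
    CS210 black
    CS330 gray
      CS330→CS210: CS210 black — skip
      CS310 gray
        CS310→CS230: CS230 black — skip
        CS310→CS401: CS401 black — skip
      CS310 black
      CS330→CS340: CS340 is gray → back edge
First back edge: CS330 → CS340.

CS330->CS340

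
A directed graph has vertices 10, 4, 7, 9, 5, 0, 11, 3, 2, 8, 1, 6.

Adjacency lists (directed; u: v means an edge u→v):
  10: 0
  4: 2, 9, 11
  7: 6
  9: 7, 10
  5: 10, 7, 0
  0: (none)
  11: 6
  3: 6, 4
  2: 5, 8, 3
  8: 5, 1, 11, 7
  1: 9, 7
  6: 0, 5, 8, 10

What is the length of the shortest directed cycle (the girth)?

For each vertex v, BFS finds the shortest path from v back to v.
The shortest such closed walk is 2 → 3 → 4 → 2, length 3.

3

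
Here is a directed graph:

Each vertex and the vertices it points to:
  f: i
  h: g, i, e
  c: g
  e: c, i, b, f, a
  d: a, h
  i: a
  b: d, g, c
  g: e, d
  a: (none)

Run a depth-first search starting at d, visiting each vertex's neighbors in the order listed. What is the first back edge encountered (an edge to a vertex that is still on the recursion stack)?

c->g

DFS from d (visiting each vertex's neighbors in the order listed); mark gray on enter, black on exit:
d gray
  a gray
  a black
  h gray
    g gray
      e gray
        c gray
          c→g: g is gray → back edge
First back edge: c → g.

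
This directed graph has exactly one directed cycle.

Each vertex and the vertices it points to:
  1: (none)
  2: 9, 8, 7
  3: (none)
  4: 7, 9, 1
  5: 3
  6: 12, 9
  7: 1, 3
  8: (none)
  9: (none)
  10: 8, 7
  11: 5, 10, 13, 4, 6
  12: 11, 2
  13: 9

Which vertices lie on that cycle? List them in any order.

6, 11, 12

DFS with gray/black marking from 11:
11 gray
  5 gray
    3 gray
    3 black
  5 black
  10 gray
    8 gray
    8 black
    7 gray
      1 gray
      1 black
      7→3: 3 black — skip
    7 black
  10 black
  13 gray
    9 gray
    9 black
  13 black
  4 gray
    4→7: 7 black — skip
    4→9: 9 black — skip
    4→1: 1 black — skip
  4 black
  6 gray
    12 gray
      12→11: 11 is gray → back edge
Back edge closes the cycle 11 → 6 → 12 → 11; its vertices are {6, 11, 12}.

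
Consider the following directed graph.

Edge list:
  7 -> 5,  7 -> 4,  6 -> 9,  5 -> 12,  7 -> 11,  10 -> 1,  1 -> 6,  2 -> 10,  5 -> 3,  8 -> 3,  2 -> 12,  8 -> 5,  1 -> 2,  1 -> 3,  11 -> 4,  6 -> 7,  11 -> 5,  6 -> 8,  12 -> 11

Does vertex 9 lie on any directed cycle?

9 lies on a cycle iff there is a path from 9 back to itself.
Exploring from 9, it never reaches itself; equivalently, its strongly connected component is a singleton.

No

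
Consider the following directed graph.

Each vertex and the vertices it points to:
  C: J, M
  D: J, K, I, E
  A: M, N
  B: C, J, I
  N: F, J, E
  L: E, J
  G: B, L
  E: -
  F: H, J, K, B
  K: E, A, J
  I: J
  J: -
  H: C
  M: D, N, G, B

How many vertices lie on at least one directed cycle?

A vertex is on a directed cycle iff it belongs to a strongly connected component of size ≥ 2 (or has a self-loop).
The vertices on cycles are {A, B, C, D, F, G, H, K, M, N} — 10 in total.

10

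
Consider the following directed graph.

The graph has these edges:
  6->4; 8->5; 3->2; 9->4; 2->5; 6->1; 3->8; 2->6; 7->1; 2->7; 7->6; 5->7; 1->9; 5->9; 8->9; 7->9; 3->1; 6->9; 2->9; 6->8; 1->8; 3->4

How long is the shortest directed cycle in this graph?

4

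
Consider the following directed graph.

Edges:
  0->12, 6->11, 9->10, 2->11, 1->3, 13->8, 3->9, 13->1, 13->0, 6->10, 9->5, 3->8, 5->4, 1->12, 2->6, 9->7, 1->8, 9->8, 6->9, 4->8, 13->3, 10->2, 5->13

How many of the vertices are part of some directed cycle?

8

A vertex is on a directed cycle iff it belongs to a strongly connected component of size ≥ 2 (or has a self-loop).
The vertices on cycles are {1, 2, 3, 5, 6, 9, 10, 13} — 8 in total.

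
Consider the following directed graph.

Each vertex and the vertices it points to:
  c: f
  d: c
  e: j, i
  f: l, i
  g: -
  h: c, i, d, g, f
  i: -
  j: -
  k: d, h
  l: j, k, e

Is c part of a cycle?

Yes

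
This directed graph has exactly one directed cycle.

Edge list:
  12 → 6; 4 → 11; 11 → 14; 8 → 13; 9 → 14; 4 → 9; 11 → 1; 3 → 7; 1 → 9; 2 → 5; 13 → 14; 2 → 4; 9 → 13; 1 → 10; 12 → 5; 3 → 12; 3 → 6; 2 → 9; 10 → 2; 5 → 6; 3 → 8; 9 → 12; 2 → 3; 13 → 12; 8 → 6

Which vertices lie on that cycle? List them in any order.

1, 2, 4, 10, 11

DFS with gray/black marking from 2:
2 gray
  5 gray
    6 gray
    6 black
  5 black
  4 gray
    11 gray
      1 gray
        9 gray
          14 gray
          14 black
          13 gray
            13→14: 14 black — skip
            12 gray
              12→6: 6 black — skip
              12→5: 5 black — skip
            12 black
          13 black
          9→12: 12 black — skip
        9 black
        10 gray
          10→2: 2 is gray → back edge
Back edge closes the cycle 2 → 4 → 11 → 1 → 10 → 2; its vertices are {1, 2, 4, 10, 11}.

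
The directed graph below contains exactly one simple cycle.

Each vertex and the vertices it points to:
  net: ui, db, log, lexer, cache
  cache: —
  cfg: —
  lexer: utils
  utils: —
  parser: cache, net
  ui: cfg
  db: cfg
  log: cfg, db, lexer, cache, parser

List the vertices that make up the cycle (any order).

log, net, parser

DFS with gray/black marking from parser:
parser gray
  cache gray
  cache black
  net gray
    ui gray
      cfg gray
      cfg black
    ui black
    db gray
      db→cfg: cfg black — skip
    db black
    log gray
      log→cfg: cfg black — skip
      log→db: db black — skip
      lexer gray
        utils gray
        utils black
      lexer black
      log→cache: cache black — skip
      log→parser: parser is gray → back edge
Back edge closes the cycle parser → net → log → parser; its vertices are {log, net, parser}.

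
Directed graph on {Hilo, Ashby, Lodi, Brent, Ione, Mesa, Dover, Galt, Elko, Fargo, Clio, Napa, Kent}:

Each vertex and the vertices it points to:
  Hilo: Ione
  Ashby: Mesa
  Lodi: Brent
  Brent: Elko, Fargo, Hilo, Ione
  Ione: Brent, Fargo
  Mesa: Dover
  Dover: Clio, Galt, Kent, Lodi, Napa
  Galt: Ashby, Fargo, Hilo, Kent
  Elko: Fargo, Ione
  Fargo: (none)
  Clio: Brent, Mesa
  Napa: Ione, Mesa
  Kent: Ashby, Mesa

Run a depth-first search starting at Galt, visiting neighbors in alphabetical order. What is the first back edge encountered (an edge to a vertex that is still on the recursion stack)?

Ione→Brent

DFS from Galt (visiting neighbors in alphabetical order); mark gray on enter, black on exit:
Galt gray
  Ashby gray
    Mesa gray
      Dover gray
        Clio gray
          Brent gray
            Elko gray
              Fargo gray
              Fargo black
              Ione gray
                Ione→Brent: Brent is gray → back edge
First back edge: Ione → Brent.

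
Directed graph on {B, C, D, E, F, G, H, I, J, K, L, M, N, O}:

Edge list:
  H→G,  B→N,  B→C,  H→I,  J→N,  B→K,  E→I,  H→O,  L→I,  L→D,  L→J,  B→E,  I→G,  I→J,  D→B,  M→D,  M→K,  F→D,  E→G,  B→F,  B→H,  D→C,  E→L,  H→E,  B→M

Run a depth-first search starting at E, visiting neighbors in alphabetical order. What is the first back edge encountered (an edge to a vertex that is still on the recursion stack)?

B->E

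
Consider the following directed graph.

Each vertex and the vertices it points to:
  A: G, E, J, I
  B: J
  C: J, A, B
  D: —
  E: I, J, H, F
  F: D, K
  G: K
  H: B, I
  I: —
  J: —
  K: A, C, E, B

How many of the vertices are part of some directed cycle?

A vertex is on a directed cycle iff it belongs to a strongly connected component of size ≥ 2 (or has a self-loop).
The vertices on cycles are {A, C, E, F, G, K} — 6 in total.

6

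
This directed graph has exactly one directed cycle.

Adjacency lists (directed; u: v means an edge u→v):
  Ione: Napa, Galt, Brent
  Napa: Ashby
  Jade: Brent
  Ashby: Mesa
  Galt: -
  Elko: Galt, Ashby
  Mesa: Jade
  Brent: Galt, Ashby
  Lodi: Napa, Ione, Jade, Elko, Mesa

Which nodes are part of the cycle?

Jade, Mesa, Ashby, Brent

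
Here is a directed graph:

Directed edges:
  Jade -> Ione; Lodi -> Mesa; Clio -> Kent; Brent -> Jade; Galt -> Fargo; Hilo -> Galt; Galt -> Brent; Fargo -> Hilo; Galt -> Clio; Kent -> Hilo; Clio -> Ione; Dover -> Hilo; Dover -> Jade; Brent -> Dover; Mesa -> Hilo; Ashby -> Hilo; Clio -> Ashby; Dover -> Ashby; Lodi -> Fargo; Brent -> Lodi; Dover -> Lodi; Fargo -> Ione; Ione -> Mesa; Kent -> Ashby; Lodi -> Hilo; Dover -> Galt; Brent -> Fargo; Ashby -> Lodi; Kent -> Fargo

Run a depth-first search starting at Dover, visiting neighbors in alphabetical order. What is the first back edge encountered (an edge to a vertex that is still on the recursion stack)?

Brent->Dover

DFS from Dover (visiting neighbors in alphabetical order); mark gray on enter, black on exit:
Dover gray
  Ashby gray
    Hilo gray
      Galt gray
        Brent gray
          Brent→Dover: Dover is gray → back edge
First back edge: Brent → Dover.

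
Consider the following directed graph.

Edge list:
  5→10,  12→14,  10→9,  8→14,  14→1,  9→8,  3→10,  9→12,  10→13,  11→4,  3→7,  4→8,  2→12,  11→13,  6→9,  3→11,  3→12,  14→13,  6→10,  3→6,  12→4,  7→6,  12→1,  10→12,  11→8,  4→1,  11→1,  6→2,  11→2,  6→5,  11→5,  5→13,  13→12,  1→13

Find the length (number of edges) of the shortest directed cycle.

For each vertex v, BFS finds the shortest path from v back to v.
The shortest such closed walk is 13 → 12 → 14 → 13, length 3.

3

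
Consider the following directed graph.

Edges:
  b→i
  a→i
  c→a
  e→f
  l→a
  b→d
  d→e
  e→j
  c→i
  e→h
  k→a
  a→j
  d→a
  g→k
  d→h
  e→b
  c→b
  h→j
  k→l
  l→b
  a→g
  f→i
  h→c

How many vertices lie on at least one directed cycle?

9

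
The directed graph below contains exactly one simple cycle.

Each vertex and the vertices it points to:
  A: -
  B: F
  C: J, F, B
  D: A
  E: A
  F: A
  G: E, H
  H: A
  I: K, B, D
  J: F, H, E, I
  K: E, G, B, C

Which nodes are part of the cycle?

C, I, J, K

DFS with gray/black marking from I:
I gray
  K gray
    E gray
      A gray
      A black
    E black
    G gray
      G→E: E black — skip
      H gray
        H→A: A black — skip
      H black
    G black
    B gray
      F gray
        F→A: A black — skip
      F black
    B black
    C gray
      J gray
        J→F: F black — skip
        J→H: H black — skip
        J→E: E black — skip
        J→I: I is gray → back edge
Back edge closes the cycle I → K → C → J → I; its vertices are {C, I, J, K}.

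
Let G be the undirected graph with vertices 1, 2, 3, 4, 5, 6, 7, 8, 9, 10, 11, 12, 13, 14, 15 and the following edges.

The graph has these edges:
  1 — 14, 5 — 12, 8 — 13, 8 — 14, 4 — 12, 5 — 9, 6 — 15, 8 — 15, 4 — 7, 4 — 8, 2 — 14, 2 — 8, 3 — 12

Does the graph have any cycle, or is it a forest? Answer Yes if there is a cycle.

Yes

DFS, tracking each vertex's parent; an edge to a visited non-parent vertex closes a cycle.
Start from 9:
visit 9 (parent –)
  visit 5 (parent 9)
    5–9: parent, skip
    visit 12 (parent 5)
      visit 3 (parent 12)
        3–12: parent, skip
      visit 4 (parent 12)
        visit 8 (parent 4)
          8–4: parent, skip
          visit 13 (parent 8)
            13–8: parent, skip
          visit 14 (parent 8)
            14–8: parent, skip
            visit 2 (parent 14)
              2–8: 8 visited and ≠ parent → cycle
Cycle: 8 – 14 – 2 – 8.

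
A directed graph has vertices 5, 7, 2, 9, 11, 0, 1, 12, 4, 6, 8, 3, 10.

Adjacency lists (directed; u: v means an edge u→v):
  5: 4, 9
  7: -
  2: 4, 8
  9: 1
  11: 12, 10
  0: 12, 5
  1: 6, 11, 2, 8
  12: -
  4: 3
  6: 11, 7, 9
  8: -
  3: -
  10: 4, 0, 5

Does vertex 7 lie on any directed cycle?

No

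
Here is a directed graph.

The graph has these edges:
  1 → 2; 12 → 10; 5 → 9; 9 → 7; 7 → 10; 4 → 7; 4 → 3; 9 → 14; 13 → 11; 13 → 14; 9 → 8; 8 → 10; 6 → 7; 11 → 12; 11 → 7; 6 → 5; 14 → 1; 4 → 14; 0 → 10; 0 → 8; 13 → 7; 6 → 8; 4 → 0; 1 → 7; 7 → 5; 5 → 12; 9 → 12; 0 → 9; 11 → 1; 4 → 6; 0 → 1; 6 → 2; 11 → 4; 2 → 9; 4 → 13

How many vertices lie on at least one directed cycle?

A vertex is on a directed cycle iff it belongs to a strongly connected component of size ≥ 2 (or has a self-loop).
The vertices on cycles are {1, 2, 4, 5, 7, 9, 11, 13, 14} — 9 in total.

9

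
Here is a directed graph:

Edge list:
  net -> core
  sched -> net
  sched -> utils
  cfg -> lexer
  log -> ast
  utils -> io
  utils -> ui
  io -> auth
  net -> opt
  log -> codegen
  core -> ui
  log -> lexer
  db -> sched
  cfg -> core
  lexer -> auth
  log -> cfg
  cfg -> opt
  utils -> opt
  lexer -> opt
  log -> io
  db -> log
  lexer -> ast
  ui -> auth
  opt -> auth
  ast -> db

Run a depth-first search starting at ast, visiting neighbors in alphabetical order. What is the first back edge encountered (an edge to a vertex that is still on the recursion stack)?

DFS from ast (visiting neighbors in alphabetical order); mark gray on enter, black on exit:
ast gray
  db gray
    log gray
      log→ast: ast is gray → back edge
First back edge: log → ast.

log→ast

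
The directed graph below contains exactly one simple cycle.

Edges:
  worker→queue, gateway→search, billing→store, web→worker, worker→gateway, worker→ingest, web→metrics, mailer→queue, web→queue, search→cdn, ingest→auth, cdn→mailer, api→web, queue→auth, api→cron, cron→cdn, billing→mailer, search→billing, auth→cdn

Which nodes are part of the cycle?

DFS with gray/black marking from mailer:
mailer gray
  queue gray
    auth gray
      cdn gray
        cdn→mailer: mailer is gray → back edge
Back edge closes the cycle mailer → queue → auth → cdn → mailer; its vertices are {cdn, auth, queue, mailer}.

cdn, auth, queue, mailer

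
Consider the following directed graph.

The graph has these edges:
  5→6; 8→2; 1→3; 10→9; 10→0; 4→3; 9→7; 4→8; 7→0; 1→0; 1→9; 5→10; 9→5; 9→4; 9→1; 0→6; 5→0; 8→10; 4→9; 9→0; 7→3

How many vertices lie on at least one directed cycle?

A vertex is on a directed cycle iff it belongs to a strongly connected component of size ≥ 2 (or has a self-loop).
The vertices on cycles are {1, 4, 5, 8, 9, 10} — 6 in total.

6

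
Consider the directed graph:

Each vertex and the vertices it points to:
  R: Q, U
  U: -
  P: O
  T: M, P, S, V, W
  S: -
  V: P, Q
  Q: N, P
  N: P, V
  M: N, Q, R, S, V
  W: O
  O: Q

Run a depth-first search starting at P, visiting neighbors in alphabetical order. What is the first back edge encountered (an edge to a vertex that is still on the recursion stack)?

DFS from P (visiting neighbors in alphabetical order); mark gray on enter, black on exit:
P gray
  O gray
    Q gray
      N gray
        N→P: P is gray → back edge
First back edge: N → P.

N→P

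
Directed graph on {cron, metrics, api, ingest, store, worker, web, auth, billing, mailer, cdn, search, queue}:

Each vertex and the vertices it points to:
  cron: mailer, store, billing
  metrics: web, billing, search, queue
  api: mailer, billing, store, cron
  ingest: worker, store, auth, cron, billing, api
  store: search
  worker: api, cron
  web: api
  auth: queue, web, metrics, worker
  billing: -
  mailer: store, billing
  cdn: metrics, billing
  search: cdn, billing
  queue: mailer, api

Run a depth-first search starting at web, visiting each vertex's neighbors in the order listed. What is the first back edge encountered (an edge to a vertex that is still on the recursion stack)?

DFS from web (visiting each vertex's neighbors in the order listed); mark gray on enter, black on exit:
web gray
  api gray
    mailer gray
      store gray
        search gray
          cdn gray
            metrics gray
              metrics→web: web is gray → back edge
First back edge: metrics → web.

metrics->web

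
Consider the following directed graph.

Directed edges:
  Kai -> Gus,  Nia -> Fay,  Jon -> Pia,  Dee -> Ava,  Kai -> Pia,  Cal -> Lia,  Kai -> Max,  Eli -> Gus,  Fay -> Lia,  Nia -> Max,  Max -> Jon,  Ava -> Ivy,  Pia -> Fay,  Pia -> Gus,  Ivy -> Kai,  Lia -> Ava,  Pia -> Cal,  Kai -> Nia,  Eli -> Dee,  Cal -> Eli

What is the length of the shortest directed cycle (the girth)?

For each vertex v, BFS finds the shortest path from v back to v.
The shortest such closed walk is Ivy → Kai → Nia → Fay → Lia → Ava → Ivy, length 6.

6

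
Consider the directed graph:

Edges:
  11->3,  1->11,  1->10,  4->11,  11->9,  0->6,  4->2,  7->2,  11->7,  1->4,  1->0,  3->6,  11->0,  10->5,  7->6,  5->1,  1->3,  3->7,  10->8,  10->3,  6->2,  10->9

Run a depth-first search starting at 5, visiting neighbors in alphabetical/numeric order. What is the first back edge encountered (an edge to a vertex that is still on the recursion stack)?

10→5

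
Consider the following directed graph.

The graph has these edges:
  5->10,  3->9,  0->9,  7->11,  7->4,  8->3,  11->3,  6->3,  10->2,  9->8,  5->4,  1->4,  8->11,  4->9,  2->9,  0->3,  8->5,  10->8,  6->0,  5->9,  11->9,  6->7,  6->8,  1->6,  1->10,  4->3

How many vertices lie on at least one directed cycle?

A vertex is on a directed cycle iff it belongs to a strongly connected component of size ≥ 2 (or has a self-loop).
The vertices on cycles are {2, 3, 4, 5, 8, 9, 10, 11} — 8 in total.

8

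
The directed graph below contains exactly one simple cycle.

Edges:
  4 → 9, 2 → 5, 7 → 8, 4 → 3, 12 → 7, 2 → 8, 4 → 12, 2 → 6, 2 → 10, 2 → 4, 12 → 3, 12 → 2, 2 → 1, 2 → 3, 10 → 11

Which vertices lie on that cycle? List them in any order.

2, 4, 12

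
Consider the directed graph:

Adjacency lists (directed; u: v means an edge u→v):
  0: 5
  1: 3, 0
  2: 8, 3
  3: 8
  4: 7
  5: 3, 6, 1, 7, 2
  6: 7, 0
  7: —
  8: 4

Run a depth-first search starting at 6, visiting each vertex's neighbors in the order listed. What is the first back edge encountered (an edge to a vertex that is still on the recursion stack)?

5->6

DFS from 6 (visiting each vertex's neighbors in the order listed); mark gray on enter, black on exit:
6 gray
  7 gray
  7 black
  0 gray
    5 gray
      3 gray
        8 gray
          4 gray
            4→7: 7 black — skip
          4 black
        8 black
      3 black
      5→6: 6 is gray → back edge
First back edge: 5 → 6.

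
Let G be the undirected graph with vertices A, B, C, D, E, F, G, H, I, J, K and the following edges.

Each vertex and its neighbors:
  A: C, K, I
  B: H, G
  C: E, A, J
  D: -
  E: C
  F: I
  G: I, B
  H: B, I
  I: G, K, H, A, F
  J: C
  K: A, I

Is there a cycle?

Yes

DFS, tracking each vertex's parent; an edge to a visited non-parent vertex closes a cycle.
Start from J:
visit J (parent –)
  visit C (parent J)
    visit E (parent C)
      E–C: parent, skip
    visit A (parent C)
      A–C: parent, skip
      visit K (parent A)
        K–A: parent, skip
        visit I (parent K)
          visit G (parent I)
            G–I: parent, skip
            visit B (parent G)
              visit H (parent B)
                H–B: parent, skip
                H–I: I visited and ≠ parent → cycle
Cycle: I – G – B – H – I.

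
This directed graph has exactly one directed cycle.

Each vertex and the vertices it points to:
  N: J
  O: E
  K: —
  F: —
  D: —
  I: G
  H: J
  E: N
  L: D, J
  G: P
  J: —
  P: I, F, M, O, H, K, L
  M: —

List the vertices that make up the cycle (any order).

G, I, P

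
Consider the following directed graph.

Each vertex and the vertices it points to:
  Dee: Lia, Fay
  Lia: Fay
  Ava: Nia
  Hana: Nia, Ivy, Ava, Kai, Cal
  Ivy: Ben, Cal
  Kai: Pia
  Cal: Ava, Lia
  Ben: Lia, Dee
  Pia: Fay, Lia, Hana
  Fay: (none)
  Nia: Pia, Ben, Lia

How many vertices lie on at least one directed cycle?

7

A vertex is on a directed cycle iff it belongs to a strongly connected component of size ≥ 2 (or has a self-loop).
The vertices on cycles are {Ava, Cal, Ivy, Kai, Nia, Pia, Hana} — 7 in total.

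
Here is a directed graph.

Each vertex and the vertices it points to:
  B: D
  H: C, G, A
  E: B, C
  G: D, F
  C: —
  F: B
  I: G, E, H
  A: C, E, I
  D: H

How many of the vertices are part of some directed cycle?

8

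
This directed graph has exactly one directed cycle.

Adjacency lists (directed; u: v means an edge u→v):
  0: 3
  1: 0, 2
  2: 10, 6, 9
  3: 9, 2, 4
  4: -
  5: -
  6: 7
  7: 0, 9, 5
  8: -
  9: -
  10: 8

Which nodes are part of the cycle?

0, 2, 3, 6, 7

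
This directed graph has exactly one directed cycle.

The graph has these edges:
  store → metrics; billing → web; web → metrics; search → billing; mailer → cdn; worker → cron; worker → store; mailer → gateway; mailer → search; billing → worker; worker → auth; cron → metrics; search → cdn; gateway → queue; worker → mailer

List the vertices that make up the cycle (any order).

DFS with gray/black marking from billing:
billing gray
  worker gray
    auth gray
    auth black
    store gray
      metrics gray
      metrics black
    store black
    mailer gray
      cdn gray
      cdn black
      gateway gray
        queue gray
        queue black
      gateway black
      search gray
        search→cdn: cdn black — skip
        search→billing: billing is gray → back edge
Back edge closes the cycle billing → worker → mailer → search → billing; its vertices are {mailer, search, worker, billing}.

mailer, search, worker, billing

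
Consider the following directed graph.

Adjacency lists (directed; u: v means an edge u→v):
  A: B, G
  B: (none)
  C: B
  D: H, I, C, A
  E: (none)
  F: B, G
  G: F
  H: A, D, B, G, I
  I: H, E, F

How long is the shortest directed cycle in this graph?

For each vertex v, BFS finds the shortest path from v back to v.
The shortest such closed walk is D → H → D, length 2.

2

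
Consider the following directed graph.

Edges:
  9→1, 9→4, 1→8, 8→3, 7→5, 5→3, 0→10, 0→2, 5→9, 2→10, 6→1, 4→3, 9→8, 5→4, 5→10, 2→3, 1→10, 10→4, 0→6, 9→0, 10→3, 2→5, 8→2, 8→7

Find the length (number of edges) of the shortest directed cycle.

For each vertex v, BFS finds the shortest path from v back to v.
The shortest such closed walk is 9 → 0 → 2 → 5 → 9, length 4.

4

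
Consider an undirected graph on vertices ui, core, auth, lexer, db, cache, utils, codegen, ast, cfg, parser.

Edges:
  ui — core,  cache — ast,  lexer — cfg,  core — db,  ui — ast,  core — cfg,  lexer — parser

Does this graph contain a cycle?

No

DFS, tracking each vertex's parent; an edge to a visited non-parent vertex closes a cycle.
Start from db:
visit db (parent –)
  visit core (parent db)
    visit ui (parent core)
      visit ast (parent ui)
        ast–ui: parent, skip
        visit cache (parent ast)
          cache–ast: parent, skip
      ui–core: parent, skip
    core–db: parent, skip
    visit cfg (parent core)
      cfg–core: parent, skip
      visit lexer (parent cfg)
        lexer–cfg: parent, skip
        visit parser (parent lexer)
          parser–lexer: parent, skip
visit auth (parent –)
visit utils (parent –)
visit codegen (parent –)
No non-parent visited neighbor found — the graph is a forest.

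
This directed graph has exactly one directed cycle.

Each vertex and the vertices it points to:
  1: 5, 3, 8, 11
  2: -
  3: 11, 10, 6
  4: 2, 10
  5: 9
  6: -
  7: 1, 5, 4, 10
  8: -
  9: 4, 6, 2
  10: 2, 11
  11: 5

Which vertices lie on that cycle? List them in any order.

DFS with gray/black marking from 5:
5 gray
  9 gray
    4 gray
      2 gray
      2 black
      10 gray
        10→2: 2 black — skip
        11 gray
          11→5: 5 is gray → back edge
Back edge closes the cycle 5 → 9 → 4 → 10 → 11 → 5; its vertices are {4, 5, 9, 10, 11}.

4, 5, 9, 10, 11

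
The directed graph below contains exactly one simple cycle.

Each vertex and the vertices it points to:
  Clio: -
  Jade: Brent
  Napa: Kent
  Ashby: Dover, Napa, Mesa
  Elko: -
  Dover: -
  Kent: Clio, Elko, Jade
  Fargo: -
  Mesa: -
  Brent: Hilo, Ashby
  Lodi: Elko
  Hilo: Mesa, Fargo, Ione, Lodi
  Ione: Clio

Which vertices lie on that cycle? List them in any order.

Jade, Kent, Napa, Ashby, Brent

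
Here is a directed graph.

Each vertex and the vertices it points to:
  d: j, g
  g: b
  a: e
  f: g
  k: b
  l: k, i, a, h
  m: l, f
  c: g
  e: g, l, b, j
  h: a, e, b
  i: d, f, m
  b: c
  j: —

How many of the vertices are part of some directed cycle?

A vertex is on a directed cycle iff it belongs to a strongly connected component of size ≥ 2 (or has a self-loop).
The vertices on cycles are {a, b, c, e, g, h, i, l, m} — 9 in total.

9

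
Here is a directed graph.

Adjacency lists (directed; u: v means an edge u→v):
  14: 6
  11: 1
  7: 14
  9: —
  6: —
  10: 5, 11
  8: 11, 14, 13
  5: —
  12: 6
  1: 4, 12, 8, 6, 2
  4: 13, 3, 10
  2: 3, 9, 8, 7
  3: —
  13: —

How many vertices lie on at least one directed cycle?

A vertex is on a directed cycle iff it belongs to a strongly connected component of size ≥ 2 (or has a self-loop).
The vertices on cycles are {1, 2, 4, 8, 10, 11} — 6 in total.

6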